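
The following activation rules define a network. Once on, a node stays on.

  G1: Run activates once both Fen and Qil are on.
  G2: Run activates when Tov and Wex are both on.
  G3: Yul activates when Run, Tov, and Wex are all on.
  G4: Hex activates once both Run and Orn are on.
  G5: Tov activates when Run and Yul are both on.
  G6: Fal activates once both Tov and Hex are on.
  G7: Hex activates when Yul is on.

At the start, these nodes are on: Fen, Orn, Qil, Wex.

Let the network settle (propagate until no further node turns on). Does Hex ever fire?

G1: Fen and Qil on → Run on.
Run and Orn are on, so Hex activates (G4).

Yes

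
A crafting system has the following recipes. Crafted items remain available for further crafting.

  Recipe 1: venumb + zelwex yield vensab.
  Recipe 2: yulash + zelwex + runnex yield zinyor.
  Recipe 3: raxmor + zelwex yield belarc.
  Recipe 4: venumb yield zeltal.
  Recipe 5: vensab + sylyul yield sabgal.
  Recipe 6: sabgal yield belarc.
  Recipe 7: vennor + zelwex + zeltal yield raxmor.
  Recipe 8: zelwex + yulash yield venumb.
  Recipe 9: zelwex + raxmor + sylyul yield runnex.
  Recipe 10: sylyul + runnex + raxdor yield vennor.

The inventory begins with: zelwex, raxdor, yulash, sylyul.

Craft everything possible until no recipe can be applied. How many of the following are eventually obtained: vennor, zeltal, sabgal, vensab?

Using Recipe 8, zelwex and yulash make venumb.
Using Recipe 1, venumb and zelwex make vensab.
Using Recipe 4, venumb makes zeltal.
Using Recipe 5, vensab and sylyul make sabgal.
vennor would need sylyul, runnex, and raxdor (Recipe 10), but runnex is never obtained.
zeltal: reached.
sabgal: reached.
vensab: reached.
Reached: zeltal, sabgal, and vensab — 3 of the 4.

3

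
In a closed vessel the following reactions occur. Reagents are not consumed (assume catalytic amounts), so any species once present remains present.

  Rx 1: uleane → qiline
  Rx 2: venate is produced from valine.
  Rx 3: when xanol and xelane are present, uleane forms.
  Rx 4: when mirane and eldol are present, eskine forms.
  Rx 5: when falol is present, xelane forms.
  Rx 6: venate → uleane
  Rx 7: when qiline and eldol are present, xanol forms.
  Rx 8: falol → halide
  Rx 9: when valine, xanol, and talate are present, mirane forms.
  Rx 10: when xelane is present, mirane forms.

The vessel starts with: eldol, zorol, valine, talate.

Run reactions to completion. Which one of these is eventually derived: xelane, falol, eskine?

eskine

valine present → venate forms (Rx 2).
venate present → uleane forms (Rx 6).
uleane present → qiline forms (Rx 1).
qiline and eldol present → xanol forms (Rx 7).
valine, xanol, and talate present → mirane forms (Rx 9).
mirane and eldol present → eskine forms (Rx 4).
No rule produces falol, and it is not given. xelane would need falol (Rx 5), but falol never forms.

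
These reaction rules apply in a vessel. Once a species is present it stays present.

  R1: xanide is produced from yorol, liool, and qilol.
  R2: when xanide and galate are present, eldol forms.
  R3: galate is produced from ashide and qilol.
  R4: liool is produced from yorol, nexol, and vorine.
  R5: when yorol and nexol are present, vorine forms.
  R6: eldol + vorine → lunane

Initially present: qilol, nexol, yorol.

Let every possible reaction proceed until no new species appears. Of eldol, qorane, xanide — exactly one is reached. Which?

yorol and nexol present → vorine forms (R5).
yorol, nexol, and vorine present → liool forms (R4).
yorol, liool, and qilol present → xanide forms (R1).
No rule produces qorane, and it is not given. eldol would need xanide and galate (R2), but galate never forms.

xanide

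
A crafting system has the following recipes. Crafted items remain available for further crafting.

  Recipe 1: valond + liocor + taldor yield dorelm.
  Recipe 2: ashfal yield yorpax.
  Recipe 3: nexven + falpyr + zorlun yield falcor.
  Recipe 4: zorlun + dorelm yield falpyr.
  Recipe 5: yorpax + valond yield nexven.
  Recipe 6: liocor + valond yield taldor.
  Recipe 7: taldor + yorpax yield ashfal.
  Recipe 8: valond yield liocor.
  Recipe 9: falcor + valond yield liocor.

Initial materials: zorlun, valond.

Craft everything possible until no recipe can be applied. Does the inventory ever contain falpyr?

Yes

valond → liocor (Recipe 8).
Using Recipe 6, liocor and valond make taldor.
valond + liocor + taldor → dorelm (Recipe 1).
Using Recipe 4, zorlun and dorelm make falpyr.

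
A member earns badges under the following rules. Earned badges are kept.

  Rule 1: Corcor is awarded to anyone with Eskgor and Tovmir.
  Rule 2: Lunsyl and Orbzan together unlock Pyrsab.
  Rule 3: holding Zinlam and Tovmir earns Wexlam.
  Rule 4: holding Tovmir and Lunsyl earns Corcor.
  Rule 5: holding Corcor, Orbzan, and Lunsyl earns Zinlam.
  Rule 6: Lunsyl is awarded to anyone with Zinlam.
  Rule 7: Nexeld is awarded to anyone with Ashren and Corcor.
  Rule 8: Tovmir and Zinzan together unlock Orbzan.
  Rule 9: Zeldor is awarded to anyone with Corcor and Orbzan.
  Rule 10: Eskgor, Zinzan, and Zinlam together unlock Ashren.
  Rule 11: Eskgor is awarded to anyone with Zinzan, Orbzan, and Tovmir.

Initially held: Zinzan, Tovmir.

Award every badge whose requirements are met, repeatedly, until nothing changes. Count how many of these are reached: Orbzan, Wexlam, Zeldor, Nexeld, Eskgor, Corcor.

With Tovmir and Zinzan, Orbzan is earned (Rule 8).
With Zinzan, Orbzan, and Tovmir, Eskgor is earned (Rule 11).
With Eskgor and Tovmir, Corcor is earned (Rule 1).
With Corcor and Orbzan, Zeldor is earned (Rule 9).
Orbzan: reached.
Wexlam would need Zinlam and Tovmir (Rule 3), but Zinlam is never earned.
Zeldor: reached.
Nexeld would need Ashren and Corcor (Rule 7), but Ashren is never earned.
Eskgor: reached.
Corcor: reached.
Reached: Orbzan, Zeldor, Eskgor, and Corcor — 4 of the 6.

4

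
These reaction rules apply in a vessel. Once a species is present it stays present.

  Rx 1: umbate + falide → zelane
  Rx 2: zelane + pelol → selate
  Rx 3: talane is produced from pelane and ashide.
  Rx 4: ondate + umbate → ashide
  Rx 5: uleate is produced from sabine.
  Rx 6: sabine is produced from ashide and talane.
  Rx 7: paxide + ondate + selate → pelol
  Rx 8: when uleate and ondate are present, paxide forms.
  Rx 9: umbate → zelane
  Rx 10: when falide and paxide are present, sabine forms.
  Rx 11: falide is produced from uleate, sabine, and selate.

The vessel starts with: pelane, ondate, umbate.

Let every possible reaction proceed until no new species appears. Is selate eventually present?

selate would need zelane and pelol (Rx 2), but pelol never forms.

No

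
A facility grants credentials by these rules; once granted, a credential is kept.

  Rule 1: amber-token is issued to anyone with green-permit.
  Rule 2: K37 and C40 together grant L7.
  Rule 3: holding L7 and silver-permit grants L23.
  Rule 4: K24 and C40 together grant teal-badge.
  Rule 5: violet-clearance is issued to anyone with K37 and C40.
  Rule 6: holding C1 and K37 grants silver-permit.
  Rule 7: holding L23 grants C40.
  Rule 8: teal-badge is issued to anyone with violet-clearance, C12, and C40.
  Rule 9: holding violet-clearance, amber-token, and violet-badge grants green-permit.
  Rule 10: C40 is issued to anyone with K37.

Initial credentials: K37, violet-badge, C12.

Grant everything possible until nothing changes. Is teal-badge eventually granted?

Holding K37 grants C40 (Rule 10).
Holding K37 and C40 grants violet-clearance (Rule 5).
Holding violet-clearance, C12, and C40 grants teal-badge (Rule 8).

Yes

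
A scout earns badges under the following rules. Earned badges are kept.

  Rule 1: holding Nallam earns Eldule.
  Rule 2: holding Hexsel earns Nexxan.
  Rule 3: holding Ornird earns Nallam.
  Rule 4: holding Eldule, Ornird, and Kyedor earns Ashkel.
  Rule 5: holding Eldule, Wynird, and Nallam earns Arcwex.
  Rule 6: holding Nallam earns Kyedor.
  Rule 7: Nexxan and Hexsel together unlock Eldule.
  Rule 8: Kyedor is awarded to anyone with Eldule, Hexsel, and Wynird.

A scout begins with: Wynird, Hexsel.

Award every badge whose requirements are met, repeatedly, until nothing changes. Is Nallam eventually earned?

No

Nallam would need Ornird (Rule 3), but Ornird is never earned.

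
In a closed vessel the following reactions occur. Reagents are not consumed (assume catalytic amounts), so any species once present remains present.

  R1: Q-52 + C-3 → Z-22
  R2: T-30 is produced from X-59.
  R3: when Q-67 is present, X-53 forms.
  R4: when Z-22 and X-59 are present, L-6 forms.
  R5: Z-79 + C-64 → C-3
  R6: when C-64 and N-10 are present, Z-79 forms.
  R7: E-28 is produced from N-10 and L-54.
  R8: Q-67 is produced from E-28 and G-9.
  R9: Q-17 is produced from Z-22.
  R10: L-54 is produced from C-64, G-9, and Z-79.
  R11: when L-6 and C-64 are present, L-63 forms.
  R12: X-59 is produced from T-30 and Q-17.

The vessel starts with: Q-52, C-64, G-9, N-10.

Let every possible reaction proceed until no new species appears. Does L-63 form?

L-63 would need L-6 and C-64 (R11), but L-6 never forms.

No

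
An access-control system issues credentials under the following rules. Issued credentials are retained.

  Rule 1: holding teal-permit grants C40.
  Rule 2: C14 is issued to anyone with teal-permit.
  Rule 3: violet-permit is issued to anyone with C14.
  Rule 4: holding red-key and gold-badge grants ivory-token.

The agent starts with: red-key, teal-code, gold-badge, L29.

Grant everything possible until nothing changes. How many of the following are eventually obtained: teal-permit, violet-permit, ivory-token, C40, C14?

1

Holding red-key and gold-badge grants ivory-token (Rule 4).
No rule produces teal-permit, and it is not given.
violet-permit would need C14 (Rule 3), but C14 is never granted.
ivory-token: reached.
C40 would need teal-permit (Rule 1), but teal-permit is never granted.
C14 would need teal-permit (Rule 2), but teal-permit is never granted.
Reached: ivory-token — 1 of the 5.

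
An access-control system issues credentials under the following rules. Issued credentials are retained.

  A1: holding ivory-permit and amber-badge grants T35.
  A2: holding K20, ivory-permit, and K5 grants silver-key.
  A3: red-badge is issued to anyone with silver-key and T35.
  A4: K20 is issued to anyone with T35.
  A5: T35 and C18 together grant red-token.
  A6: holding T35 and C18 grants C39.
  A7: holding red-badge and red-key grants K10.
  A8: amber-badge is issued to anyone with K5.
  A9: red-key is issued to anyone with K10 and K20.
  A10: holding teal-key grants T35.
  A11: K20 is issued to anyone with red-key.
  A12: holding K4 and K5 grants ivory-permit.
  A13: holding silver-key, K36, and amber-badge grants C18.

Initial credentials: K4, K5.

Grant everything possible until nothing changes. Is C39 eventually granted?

No

C39 would need T35 and C18 (A6), but C18 is never granted.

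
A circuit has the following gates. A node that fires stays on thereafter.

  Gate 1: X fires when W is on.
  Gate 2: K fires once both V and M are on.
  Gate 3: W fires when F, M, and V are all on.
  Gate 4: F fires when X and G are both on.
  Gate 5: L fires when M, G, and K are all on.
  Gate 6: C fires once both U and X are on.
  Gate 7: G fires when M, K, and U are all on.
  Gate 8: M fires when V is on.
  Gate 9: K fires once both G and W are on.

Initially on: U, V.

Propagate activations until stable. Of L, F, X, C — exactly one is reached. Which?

Gate 8: V on → M on.
V and M are on, so K fires (Gate 2).
Gate 7: M, K, and U on → G on.
M, G, and K are on, so L fires (Gate 5).
C would need U and X (Gate 6), but X never turns on. F would need X and G (Gate 4), but X never turns on. X would need W (Gate 1), but W never turns on.

L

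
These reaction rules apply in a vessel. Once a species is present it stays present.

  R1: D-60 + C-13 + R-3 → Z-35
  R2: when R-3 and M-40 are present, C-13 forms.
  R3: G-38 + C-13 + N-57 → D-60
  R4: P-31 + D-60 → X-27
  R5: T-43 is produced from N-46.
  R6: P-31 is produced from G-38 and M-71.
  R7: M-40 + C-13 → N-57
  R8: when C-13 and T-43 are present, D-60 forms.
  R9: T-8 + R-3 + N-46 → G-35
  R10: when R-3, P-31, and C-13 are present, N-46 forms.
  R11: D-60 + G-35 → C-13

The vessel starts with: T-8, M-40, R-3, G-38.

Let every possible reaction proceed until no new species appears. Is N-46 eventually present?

N-46 would need R-3, P-31, and C-13 (R10), but P-31 never forms.

No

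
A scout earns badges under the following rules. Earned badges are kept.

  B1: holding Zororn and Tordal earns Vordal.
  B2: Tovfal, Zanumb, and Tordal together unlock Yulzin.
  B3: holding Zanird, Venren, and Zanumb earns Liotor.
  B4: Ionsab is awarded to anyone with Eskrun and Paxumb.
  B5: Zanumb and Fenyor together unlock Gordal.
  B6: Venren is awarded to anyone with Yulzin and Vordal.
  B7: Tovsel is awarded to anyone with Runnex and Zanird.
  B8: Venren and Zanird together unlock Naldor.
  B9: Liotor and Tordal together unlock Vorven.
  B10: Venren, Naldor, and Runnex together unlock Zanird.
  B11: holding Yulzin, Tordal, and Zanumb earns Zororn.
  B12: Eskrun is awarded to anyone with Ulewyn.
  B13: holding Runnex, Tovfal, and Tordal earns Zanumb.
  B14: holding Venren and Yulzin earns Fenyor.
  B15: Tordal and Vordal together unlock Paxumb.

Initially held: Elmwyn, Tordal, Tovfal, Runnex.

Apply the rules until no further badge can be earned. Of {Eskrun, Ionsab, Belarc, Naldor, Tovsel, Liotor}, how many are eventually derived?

0

Eskrun would need Ulewyn (B12), but Ulewyn is never earned.
Ionsab would need Eskrun and Paxumb (B4), but Eskrun is never earned.
No rule produces Belarc, and it is not given.
Naldor would need Venren and Zanird (B8), but Zanird is never earned.
Tovsel would need Runnex and Zanird (B7), but Zanird is never earned.
Liotor would need Zanird, Venren, and Zanumb (B3), but Zanird is never earned.
None of the 6 are reached.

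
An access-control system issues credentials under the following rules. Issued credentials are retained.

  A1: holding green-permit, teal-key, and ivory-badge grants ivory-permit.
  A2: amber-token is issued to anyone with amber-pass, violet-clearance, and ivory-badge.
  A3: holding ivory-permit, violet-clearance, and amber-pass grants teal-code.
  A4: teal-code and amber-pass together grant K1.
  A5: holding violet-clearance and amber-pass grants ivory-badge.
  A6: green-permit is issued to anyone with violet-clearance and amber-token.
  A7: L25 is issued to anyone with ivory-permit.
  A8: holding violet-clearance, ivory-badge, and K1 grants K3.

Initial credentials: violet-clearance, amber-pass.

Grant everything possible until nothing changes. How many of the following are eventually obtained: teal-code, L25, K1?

0

teal-code would need ivory-permit, violet-clearance, and amber-pass (A3), but ivory-permit is never granted.
L25 would need ivory-permit (A7), but ivory-permit is never granted.
K1 would need teal-code and amber-pass (A4), but teal-code is never granted.
None of the 3 are reached.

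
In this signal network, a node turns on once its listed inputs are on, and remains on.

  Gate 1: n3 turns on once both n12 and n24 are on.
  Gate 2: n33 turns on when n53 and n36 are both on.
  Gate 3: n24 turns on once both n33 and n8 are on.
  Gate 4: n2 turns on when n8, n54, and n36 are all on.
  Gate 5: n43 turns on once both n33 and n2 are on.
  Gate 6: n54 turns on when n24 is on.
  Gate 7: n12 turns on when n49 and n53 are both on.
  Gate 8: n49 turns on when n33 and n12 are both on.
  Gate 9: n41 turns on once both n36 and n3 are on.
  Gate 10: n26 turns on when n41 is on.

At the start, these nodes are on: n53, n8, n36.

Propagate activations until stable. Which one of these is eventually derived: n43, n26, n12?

n43

n53 and n36 are on, so n33 turns on (Gate 2).
Gate 3: n33 and n8 on → n24 on.
n24 is on, so n54 turns on (Gate 6).
n8, n54, and n36 are on, so n2 turns on (Gate 4).
Gate 5: n33 and n2 on → n43 on.
n12 would need n49 and n53 (Gate 7), but n49 never turns on. n26 would need n41 (Gate 10), but n41 never turns on.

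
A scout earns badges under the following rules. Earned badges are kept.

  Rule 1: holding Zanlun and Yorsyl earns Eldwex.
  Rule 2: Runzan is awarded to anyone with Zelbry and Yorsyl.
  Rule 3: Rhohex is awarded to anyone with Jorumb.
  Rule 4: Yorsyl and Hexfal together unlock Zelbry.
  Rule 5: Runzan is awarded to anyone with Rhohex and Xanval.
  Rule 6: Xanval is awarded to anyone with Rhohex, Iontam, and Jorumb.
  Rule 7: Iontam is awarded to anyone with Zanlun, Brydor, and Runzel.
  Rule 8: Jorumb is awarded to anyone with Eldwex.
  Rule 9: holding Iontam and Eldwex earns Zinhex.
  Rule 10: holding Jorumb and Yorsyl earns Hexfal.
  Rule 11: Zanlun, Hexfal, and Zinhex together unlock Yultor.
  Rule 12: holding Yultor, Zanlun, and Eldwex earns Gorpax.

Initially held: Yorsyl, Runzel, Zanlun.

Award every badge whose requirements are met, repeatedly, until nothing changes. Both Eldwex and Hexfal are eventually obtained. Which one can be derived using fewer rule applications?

Eldwex: With Zanlun and Yorsyl, Eldwex is earned (Rule 1). [1 rule application]
Hexfal: With Zanlun and Yorsyl, Eldwex is earned (Rule 1). With Eldwex, Jorumb is earned (Rule 8). With Jorumb and Yorsyl, Hexfal is earned (Rule 10). [3 rule applications]
Eldwex needs fewer.

Eldwex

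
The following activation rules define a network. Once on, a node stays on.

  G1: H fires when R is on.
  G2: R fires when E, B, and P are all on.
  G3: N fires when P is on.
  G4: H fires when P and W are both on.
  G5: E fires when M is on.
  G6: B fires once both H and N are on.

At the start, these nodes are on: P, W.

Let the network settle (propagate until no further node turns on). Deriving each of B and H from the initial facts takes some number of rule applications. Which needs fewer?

H

H: G4: P and W on → H on. [1 rule application]
B: P is on, so N fires (G3). P and W are on, so H fires (G4). G6: H and N on → B on. [3 rule applications]
H needs fewer.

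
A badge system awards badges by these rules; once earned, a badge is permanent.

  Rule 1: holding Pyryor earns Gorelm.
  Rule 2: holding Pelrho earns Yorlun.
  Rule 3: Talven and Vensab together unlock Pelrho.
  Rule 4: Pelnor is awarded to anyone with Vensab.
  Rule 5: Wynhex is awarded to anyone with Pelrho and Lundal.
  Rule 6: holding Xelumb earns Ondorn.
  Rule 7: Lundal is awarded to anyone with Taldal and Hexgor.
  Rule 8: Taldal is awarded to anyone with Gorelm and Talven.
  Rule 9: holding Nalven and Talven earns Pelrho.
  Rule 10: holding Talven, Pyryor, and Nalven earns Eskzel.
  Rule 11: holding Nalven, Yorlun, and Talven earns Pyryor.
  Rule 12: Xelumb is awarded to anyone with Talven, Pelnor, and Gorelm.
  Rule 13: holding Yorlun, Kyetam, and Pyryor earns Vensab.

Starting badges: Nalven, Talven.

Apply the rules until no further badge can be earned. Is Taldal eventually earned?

Yes

With Nalven and Talven, Pelrho is earned (Rule 9).
With Pelrho, Yorlun is earned (Rule 2).
With Nalven, Yorlun, and Talven, Pyryor is earned (Rule 11).
With Pyryor, Gorelm is earned (Rule 1).
With Gorelm and Talven, Taldal is earned (Rule 8).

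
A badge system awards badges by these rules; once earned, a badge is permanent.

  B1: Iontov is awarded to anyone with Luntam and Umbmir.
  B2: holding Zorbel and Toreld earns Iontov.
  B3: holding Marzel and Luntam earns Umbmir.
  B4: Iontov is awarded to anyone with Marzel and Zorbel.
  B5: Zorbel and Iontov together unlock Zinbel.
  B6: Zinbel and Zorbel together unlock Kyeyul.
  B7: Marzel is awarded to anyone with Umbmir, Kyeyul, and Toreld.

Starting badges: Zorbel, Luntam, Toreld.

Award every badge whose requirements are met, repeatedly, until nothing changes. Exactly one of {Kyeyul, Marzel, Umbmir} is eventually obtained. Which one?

With Zorbel and Toreld, Iontov is earned (B2).
With Zorbel and Iontov, Zinbel is earned (B5).
With Zinbel and Zorbel, Kyeyul is earned (B6).
Umbmir would need Marzel and Luntam (B3), but Marzel is never earned. Marzel would need Umbmir, Kyeyul, and Toreld (B7), but Umbmir is never earned.

Kyeyul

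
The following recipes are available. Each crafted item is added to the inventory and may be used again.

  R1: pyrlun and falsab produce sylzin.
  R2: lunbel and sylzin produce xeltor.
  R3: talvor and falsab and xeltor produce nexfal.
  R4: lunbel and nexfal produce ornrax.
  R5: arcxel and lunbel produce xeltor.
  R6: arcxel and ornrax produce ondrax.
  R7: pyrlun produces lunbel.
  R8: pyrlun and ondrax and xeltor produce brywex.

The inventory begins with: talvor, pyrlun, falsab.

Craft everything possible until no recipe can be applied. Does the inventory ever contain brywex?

No

brywex would need pyrlun, ondrax, and xeltor (R8), but ondrax is never obtained.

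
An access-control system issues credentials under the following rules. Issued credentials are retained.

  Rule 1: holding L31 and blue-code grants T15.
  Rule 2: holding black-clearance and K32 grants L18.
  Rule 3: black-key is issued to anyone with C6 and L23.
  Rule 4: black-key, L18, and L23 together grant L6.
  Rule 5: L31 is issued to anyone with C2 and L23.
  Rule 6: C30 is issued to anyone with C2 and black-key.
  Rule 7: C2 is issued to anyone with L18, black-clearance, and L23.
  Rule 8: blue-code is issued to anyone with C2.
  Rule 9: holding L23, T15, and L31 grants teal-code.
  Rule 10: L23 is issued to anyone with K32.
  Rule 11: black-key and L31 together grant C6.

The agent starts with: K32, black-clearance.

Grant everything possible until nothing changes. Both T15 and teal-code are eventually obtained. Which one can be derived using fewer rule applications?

T15: Holding black-clearance and K32 grants L18 (Rule 2). Holding K32 grants L23 (Rule 10). Holding L18, black-clearance, and L23 grants C2 (Rule 7). Holding C2 and L23 grants L31 (Rule 5). Holding C2 grants blue-code (Rule 8). Holding L31 and blue-code grants T15 (Rule 1). [6 rule applications]
teal-code: Holding black-clearance and K32 grants L18 (Rule 2). Holding K32 grants L23 (Rule 10). Holding L18, black-clearance, and L23 grants C2 (Rule 7). Holding C2 and L23 grants L31 (Rule 5). Holding C2 grants blue-code (Rule 8). Holding L31 and blue-code grants T15 (Rule 1). Holding L23, T15, and L31 grants teal-code (Rule 9). [7 rule applications]
T15 needs fewer.

T15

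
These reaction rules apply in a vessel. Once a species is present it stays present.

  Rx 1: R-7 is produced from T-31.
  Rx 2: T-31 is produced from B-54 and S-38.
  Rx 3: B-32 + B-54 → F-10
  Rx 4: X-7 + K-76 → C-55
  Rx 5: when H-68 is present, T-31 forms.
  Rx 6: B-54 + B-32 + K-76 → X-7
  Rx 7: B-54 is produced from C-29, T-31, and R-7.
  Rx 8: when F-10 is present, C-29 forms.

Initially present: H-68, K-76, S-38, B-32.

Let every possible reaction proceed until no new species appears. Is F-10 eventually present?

F-10 would need B-32 and B-54 (Rx 3), but B-54 never forms.

No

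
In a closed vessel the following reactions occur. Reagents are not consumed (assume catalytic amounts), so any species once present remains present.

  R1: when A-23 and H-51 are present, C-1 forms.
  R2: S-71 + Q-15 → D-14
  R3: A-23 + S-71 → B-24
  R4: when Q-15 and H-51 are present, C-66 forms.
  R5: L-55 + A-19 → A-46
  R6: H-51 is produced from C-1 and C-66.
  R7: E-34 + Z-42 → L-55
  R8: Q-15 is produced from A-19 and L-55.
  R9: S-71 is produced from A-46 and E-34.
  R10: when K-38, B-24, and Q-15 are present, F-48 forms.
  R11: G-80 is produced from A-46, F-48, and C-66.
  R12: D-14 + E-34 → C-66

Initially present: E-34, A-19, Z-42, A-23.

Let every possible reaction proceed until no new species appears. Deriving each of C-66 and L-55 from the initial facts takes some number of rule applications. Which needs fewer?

L-55

L-55: E-34 and Z-42 present → L-55 forms (R7). [1 rule application]
C-66: E-34 and Z-42 present → L-55 forms (R7). A-19 and L-55 present → Q-15 forms (R8). L-55 and A-19 present → A-46 forms (R5). A-46 and E-34 present → S-71 forms (R9). S-71 and Q-15 present → D-14 forms (R2). D-14 and E-34 present → C-66 forms (R12). [6 rule applications]
L-55 needs fewer.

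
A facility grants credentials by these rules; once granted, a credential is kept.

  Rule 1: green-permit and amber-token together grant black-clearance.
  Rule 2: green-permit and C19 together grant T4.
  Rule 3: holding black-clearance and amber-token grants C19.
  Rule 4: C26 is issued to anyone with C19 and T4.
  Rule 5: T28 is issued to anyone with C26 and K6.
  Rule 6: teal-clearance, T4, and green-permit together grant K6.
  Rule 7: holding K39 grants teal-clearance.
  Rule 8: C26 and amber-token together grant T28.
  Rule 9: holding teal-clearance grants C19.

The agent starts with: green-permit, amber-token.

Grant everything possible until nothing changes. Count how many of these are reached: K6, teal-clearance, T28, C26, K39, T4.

3

Holding green-permit and amber-token grants black-clearance (Rule 1).
Holding black-clearance and amber-token grants C19 (Rule 3).
Holding green-permit and C19 grants T4 (Rule 2).
Holding C19 and T4 grants C26 (Rule 4).
Holding C26 and amber-token grants T28 (Rule 8).
K6 would need teal-clearance, T4, and green-permit (Rule 6), but teal-clearance is never granted.
teal-clearance would need K39 (Rule 7), but K39 is never granted.
T28: reached.
C26: reached.
No rule produces K39, and it is not given.
T4: reached.
Reached: T28, C26, and T4 — 3 of the 6.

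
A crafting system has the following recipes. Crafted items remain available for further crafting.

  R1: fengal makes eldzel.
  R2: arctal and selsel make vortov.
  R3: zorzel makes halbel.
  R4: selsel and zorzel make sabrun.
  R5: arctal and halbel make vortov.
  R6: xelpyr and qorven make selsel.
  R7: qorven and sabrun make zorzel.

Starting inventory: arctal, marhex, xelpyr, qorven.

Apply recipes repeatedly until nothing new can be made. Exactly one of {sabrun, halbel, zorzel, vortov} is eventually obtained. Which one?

xelpyr and qorven → selsel (R6).
arctal and selsel → vortov (R2).
sabrun would need selsel and zorzel (R4), but zorzel is never obtained. zorzel would need qorven and sabrun (R7), but sabrun is never obtained. halbel would need zorzel (R3), but zorzel is never obtained.

vortov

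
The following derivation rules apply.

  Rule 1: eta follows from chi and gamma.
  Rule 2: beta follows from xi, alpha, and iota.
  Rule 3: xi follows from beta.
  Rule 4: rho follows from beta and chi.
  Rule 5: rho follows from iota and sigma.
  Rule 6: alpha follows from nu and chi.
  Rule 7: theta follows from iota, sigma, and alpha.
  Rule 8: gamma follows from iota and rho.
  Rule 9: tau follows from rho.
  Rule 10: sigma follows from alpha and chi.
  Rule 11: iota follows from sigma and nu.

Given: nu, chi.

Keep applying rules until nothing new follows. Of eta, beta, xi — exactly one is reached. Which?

From nu and chi, Rule 6 gives alpha.
From alpha and chi, Rule 10 gives sigma.
sigma and nu hold, so iota follows (Rule 11).
From iota and sigma, Rule 5 gives rho.
From iota and rho, Rule 8 gives gamma.
From chi and gamma, Rule 1 gives eta.
xi would need beta (Rule 3), but beta is never established. beta would need xi, alpha, and iota (Rule 2), but xi is never established.

eta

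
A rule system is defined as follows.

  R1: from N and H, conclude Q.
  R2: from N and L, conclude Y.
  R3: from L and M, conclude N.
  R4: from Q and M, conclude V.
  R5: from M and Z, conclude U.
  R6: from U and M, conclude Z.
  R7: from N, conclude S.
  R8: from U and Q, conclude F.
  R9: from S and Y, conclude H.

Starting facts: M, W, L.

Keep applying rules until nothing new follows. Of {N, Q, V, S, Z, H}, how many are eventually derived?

From L and M, R3 gives N.
From N, R7 gives S.
N and L hold, so Y follows (R2).
S and Y hold, so H follows (R9).
N and H hold, so Q follows (R1).
Q and M hold, so V follows (R4).
N: reached.
Q: reached.
V: reached.
S: reached.
Z would need U and M (R6), but U is never established.
H: reached.
Reached: N, Q, V, S, and H — 5 of the 6.

5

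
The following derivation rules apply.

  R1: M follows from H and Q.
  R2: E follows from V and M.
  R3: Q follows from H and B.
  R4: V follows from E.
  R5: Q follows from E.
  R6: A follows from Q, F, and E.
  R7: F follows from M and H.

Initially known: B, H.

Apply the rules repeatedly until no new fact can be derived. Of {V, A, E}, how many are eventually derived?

V would need E (R4), but E is never established.
A would need Q, F, and E (R6), but E is never established.
E would need V and M (R2), but V is never established.
None of the 3 are reached.

0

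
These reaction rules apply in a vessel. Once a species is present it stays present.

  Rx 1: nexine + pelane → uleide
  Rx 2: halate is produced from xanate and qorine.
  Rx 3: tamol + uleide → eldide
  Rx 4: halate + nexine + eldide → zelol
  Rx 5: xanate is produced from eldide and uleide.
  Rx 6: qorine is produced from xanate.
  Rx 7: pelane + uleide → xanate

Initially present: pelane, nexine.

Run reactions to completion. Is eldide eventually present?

No

eldide would need tamol and uleide (Rx 3), but tamol never forms.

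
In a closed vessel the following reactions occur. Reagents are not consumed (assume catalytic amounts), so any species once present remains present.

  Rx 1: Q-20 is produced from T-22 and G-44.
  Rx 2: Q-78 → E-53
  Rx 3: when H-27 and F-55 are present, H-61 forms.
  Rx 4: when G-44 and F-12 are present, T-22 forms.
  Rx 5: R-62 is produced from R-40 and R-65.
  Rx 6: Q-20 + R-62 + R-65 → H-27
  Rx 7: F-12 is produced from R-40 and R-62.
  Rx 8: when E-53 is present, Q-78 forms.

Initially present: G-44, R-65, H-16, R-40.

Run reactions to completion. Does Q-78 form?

No

Q-78 would need E-53 (Rx 8), but E-53 never forms.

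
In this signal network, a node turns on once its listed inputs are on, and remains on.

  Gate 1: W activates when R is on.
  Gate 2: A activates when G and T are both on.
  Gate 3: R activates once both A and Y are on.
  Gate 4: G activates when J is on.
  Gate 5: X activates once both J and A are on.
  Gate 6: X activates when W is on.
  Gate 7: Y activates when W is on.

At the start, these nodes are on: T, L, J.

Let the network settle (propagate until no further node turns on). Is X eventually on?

Yes

J is on, so G activates (Gate 4).
Gate 2: G and T on → A on.
J and A are on, so X activates (Gate 5).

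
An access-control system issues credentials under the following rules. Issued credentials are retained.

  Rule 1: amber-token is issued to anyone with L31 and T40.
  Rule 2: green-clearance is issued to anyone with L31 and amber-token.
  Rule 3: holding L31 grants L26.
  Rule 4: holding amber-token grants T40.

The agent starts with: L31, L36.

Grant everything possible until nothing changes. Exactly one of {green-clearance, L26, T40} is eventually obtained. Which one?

L26

Holding L31 grants L26 (Rule 3).
green-clearance would need L31 and amber-token (Rule 2), but amber-token is never granted. T40 would need amber-token (Rule 4), but amber-token is never granted.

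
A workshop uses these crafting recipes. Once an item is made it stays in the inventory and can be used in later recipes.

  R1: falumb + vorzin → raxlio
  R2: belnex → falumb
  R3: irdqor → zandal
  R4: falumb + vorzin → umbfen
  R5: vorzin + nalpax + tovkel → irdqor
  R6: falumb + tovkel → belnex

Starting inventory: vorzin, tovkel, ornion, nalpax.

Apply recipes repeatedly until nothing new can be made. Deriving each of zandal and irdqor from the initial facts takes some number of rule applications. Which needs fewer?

irdqor: Using R5, vorzin, nalpax, and tovkel make irdqor. [1 rule application]
zandal: Using R5, vorzin, nalpax, and tovkel make irdqor. irdqor → zandal (R3). [2 rule applications]
irdqor needs fewer.

irdqor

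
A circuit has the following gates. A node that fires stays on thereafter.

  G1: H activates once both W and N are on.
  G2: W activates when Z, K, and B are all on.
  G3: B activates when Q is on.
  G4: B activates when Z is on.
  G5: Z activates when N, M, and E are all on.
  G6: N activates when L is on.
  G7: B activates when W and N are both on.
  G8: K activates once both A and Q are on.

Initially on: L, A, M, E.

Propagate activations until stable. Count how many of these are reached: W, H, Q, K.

0

W would need Z, K, and B (G2), but K never turns on.
H would need W and N (G1), but W never turns on.
No rule produces Q, and it is not given.
K would need A and Q (G8), but Q never turns on.
None of the 4 are reached.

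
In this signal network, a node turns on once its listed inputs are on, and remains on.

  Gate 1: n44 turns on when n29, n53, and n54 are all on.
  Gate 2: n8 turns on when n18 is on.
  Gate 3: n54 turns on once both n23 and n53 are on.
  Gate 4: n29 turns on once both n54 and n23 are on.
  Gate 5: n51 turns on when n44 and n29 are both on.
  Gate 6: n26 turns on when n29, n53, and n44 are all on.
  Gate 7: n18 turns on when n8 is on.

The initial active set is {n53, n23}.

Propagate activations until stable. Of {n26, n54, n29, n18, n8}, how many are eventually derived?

3

Gate 3: n23 and n53 on → n54 on.
Gate 4: n54 and n23 on → n29 on.
Gate 1: n29, n53, and n54 on → n44 on.
n29, n53, and n44 are on, so n26 turns on (Gate 6).
n26: reached.
n54: reached.
n29: reached.
n18 would need n8 (Gate 7), but n8 never turns on.
n8 would need n18 (Gate 2), but n18 never turns on.
Reached: n26, n54, and n29 — 3 of the 5.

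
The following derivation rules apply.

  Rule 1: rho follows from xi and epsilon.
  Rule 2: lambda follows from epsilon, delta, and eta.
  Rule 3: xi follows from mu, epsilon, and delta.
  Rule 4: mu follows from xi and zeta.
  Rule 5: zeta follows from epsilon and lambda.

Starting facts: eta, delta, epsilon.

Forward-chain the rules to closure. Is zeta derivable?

epsilon, delta, and eta hold, so lambda follows (Rule 2).
epsilon and lambda hold, so zeta follows (Rule 5).

Yes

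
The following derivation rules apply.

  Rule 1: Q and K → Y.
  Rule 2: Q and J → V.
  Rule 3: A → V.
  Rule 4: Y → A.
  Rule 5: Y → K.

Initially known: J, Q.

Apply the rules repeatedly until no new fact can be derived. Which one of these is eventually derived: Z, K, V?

Q and J hold, so V follows (Rule 2).
No rule produces Z, and it is not given. K would need Y (Rule 5), but Y is never established.

V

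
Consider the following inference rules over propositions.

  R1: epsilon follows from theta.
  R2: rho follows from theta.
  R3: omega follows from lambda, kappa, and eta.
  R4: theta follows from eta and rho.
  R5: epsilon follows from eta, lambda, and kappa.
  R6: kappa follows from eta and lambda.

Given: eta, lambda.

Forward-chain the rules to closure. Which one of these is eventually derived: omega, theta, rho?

omega

From eta and lambda, R6 gives kappa.
From lambda, kappa, and eta, R3 gives omega.
theta would need eta and rho (R4), but rho is never established. rho would need theta (R2), but theta is never established.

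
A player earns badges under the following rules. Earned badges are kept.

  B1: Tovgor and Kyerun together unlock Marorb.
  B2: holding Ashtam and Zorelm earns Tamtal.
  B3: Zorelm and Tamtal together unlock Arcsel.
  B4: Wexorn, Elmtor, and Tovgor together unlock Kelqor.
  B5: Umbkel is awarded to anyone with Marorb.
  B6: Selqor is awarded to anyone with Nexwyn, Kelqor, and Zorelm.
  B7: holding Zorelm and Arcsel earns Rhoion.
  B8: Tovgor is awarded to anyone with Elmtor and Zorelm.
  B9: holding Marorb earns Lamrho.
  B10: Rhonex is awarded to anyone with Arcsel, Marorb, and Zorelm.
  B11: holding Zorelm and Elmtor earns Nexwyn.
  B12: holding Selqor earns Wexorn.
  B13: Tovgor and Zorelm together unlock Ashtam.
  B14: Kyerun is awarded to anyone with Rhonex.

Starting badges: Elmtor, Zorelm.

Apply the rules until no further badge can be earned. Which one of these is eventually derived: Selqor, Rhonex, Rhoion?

Rhoion

With Elmtor and Zorelm, Tovgor is earned (B8).
With Tovgor and Zorelm, Ashtam is earned (B13).
With Ashtam and Zorelm, Tamtal is earned (B2).
With Zorelm and Tamtal, Arcsel is earned (B3).
With Zorelm and Arcsel, Rhoion is earned (B7).
Selqor would need Nexwyn, Kelqor, and Zorelm (B6), but Kelqor is never earned. Rhonex would need Arcsel, Marorb, and Zorelm (B10), but Marorb is never earned.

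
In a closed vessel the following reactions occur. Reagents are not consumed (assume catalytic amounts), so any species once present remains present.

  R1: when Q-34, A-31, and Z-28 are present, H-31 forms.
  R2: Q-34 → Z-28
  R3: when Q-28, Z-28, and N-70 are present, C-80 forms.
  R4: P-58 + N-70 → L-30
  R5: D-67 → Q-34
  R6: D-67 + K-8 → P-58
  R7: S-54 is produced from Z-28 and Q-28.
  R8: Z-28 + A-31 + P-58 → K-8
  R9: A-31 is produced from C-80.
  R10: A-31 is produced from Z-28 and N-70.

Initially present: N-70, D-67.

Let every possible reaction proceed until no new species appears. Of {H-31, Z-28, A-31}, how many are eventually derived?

D-67 present → Q-34 forms (R5).
Q-34 present → Z-28 forms (R2).
Z-28 and N-70 present → A-31 forms (R10).
Q-34, A-31, and Z-28 present → H-31 forms (R1).
H-31: reached.
Z-28: reached.
A-31: reached.
All 3 are reached.

3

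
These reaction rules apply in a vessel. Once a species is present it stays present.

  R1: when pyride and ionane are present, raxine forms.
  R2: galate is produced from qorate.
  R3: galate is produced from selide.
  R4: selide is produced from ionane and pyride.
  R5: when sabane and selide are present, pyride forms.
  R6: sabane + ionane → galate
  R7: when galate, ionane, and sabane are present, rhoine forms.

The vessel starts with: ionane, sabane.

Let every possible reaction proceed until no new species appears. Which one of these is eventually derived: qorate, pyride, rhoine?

sabane and ionane present → galate forms (R6).
galate, ionane, and sabane present → rhoine forms (R7).
No rule produces qorate, and it is not given. pyride would need sabane and selide (R5), but selide never forms.

rhoine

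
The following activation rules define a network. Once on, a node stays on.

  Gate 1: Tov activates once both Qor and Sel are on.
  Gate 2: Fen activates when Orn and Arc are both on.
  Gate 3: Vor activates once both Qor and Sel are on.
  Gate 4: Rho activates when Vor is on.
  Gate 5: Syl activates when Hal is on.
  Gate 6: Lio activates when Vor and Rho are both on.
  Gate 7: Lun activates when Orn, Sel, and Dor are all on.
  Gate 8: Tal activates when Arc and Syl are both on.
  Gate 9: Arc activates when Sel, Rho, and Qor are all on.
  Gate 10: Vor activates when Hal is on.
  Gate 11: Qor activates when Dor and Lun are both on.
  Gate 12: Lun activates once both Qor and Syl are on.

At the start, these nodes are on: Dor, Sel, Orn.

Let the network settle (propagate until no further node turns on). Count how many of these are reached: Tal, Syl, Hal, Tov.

Gate 7: Orn, Sel, and Dor on → Lun on.
Dor and Lun are on, so Qor activates (Gate 11).
Qor and Sel are on, so Tov activates (Gate 1).
Tal would need Arc and Syl (Gate 8), but Syl never turns on.
Syl would need Hal (Gate 5), but Hal never turns on.
No rule produces Hal, and it is not given.
Tov: reached.
Reached: Tov — 1 of the 4.

1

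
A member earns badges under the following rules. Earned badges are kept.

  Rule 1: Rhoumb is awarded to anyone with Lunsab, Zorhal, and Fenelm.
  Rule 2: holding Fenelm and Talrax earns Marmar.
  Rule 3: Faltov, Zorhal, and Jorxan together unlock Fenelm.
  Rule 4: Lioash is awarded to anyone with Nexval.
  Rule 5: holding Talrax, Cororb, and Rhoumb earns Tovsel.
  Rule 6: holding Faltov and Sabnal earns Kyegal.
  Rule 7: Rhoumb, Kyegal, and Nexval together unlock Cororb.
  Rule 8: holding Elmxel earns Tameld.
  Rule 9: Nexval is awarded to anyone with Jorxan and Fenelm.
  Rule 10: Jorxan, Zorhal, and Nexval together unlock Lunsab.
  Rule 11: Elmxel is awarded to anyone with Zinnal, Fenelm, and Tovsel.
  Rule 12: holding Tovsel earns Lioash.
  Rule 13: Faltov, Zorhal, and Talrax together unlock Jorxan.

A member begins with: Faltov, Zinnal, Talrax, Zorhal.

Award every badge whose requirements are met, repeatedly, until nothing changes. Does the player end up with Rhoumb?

With Faltov, Zorhal, and Talrax, Jorxan is earned (Rule 13).
With Faltov, Zorhal, and Jorxan, Fenelm is earned (Rule 3).
With Jorxan and Fenelm, Nexval is earned (Rule 9).
With Jorxan, Zorhal, and Nexval, Lunsab is earned (Rule 10).
With Lunsab, Zorhal, and Fenelm, Rhoumb is earned (Rule 1).

Yes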